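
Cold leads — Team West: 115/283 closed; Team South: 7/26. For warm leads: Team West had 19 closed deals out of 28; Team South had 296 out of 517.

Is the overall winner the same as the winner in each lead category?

No

Cold: Team West 115/283 = 40.6%, Team South 7/26 = 26.9% → Team West
Warm: Team West 19/28 = 67.9%, Team South 296/517 = 57.3% → Team West
Overall: Team West 134/311 = 43.1%, Team South 303/543 = 55.8% → Team South
Team West wins each lead group but Team South wins overall — the comparison reverses. Team West's leads skew toward cold, which has a lower base rate.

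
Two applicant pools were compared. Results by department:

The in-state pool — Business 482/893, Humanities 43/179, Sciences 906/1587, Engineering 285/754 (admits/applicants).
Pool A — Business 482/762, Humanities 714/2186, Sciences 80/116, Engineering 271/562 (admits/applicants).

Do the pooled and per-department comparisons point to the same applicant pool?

No

Business: the in-state pool 482/893 = 54.0%, Pool A 482/762 = 63.3% → Pool A
Humanities: the in-state pool 43/179 = 24.0%, Pool A 714/2186 = 32.7% → Pool A
Sciences: the in-state pool 906/1587 = 57.1%, Pool A 80/116 = 69.0% → Pool A
Engineering: the in-state pool 285/754 = 37.8%, Pool A 271/562 = 48.2% → Pool A
Overall: the in-state pool 1716/3413 = 50.3%, Pool A 1547/3626 = 42.7% → the in-state pool
Pool A wins each department group but the in-state pool wins overall — the comparison reverses. Pool A's applicants skew toward Humanities, which has a lower base rate.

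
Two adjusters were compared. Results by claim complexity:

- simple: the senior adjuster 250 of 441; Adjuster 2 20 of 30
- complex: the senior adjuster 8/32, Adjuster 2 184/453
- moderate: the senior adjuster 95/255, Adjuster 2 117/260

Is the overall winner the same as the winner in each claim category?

Simple: the senior adjuster 250/441 = 56.7%, Adjuster 2 20/30 = 66.7% → Adjuster 2
Complex: the senior adjuster 8/32 = 25.0%, Adjuster 2 184/453 = 40.6% → Adjuster 2
Moderate: the senior adjuster 95/255 = 37.3%, Adjuster 2 117/260 = 45.0% → Adjuster 2
Overall: the senior adjuster 353/728 = 48.5%, Adjuster 2 321/743 = 43.2% → the senior adjuster
Adjuster 2 wins each claim group but the senior adjuster wins overall — the comparison reverses. Adjuster 2's claims skew toward complex, which has a lower base rate.

No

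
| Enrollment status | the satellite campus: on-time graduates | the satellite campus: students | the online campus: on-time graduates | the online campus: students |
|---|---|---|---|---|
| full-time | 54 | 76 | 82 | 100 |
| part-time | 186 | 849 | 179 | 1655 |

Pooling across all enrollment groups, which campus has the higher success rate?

the satellite campus

Full-time: the satellite campus 54/76 = 71.1%, the online campus 82/100 = 82.0% → the online campus
Part-time: the satellite campus 186/849 = 21.9%, the online campus 179/1655 = 10.8% → the satellite campus
Overall: the satellite campus 240/925 = 25.9%, the online campus 261/1755 = 14.9% → the satellite campus
(Neither sweeps every enrollment group, but the satellite campus has the higher pooled rate.)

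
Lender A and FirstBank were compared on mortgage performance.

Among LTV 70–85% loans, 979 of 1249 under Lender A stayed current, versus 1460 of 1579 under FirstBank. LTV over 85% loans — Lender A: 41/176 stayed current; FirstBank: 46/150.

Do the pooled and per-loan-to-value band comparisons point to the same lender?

LTV 70–85%: Lender A 979/1249 = 78.4%, FirstBank 1460/1579 = 92.5% → FirstBank
LTV over 85%: Lender A 41/176 = 23.3%, FirstBank 46/150 = 30.7% → FirstBank
Overall: Lender A 1020/1425 = 71.6%, FirstBank 1506/1729 = 87.1% → FirstBank
FirstBank wins overall and in every loan-to-value group — no reversal.

Yes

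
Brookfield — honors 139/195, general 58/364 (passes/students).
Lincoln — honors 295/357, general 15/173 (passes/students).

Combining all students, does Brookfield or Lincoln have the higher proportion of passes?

Lincoln

Honors: Brookfield 139/195 = 71.3%, Lincoln 295/357 = 82.6% → Lincoln
General: Brookfield 58/364 = 15.9%, Lincoln 15/173 = 8.7% → Brookfield
Overall: Brookfield 197/559 = 35.2%, Lincoln 310/530 = 58.5% → Lincoln
(Neither sweeps every student group, but Lincoln has the higher pooled rate.)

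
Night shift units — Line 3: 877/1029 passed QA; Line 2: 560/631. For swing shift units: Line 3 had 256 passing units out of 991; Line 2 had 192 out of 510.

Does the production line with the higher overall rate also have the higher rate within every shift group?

Yes

Night shift: Line 3 877/1029 = 85.2%, Line 2 560/631 = 88.7% → Line 2
Swing shift: Line 3 256/991 = 25.8%, Line 2 192/510 = 37.6% → Line 2
Overall: Line 3 1133/2020 = 56.1%, Line 2 752/1141 = 65.9% → Line 2
Line 2 wins overall and in every shift group — no reversal.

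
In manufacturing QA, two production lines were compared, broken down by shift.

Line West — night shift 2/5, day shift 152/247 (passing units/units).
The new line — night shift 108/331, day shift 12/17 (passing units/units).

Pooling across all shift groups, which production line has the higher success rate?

Night shift: Line West 2/5 = 40.0%, the new line 108/331 = 32.6% → Line West
Day shift: Line West 152/247 = 61.5%, the new line 12/17 = 70.6% → the new line
Overall: Line West 154/252 = 61.1%, the new line 120/348 = 34.5% → Line West
(Neither sweeps every shift group, but Line West has the higher pooled rate.)

Line West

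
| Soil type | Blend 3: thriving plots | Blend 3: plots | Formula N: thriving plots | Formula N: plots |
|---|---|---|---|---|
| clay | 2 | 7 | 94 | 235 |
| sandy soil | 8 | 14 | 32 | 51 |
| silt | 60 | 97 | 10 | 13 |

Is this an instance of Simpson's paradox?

Clay: Blend 3 2/7 = 28.6%, Formula N 94/235 = 40.0% → Formula N
Sandy soil: Blend 3 8/14 = 57.1%, Formula N 32/51 = 62.7% → Formula N
Silt: Blend 3 60/97 = 61.9%, Formula N 10/13 = 76.9% → Formula N
Overall: Blend 3 70/118 = 59.3%, Formula N 136/299 = 45.5% → Blend 3
Formula N wins each soil group but Blend 3 wins overall — the comparison reverses. Formula N's plots skew toward clay, which has a lower base rate.

Yes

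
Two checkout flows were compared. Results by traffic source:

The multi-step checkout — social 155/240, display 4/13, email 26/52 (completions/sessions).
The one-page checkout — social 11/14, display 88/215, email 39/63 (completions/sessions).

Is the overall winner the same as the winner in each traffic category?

No

Social: the multi-step checkout 155/240 = 64.6%, the one-page checkout 11/14 = 78.6% → the one-page checkout
Display: the multi-step checkout 4/13 = 30.8%, the one-page checkout 88/215 = 40.9% → the one-page checkout
Email: the multi-step checkout 26/52 = 50.0%, the one-page checkout 39/63 = 61.9% → the one-page checkout
Overall: the multi-step checkout 185/305 = 60.7%, the one-page checkout 138/292 = 47.3% → the multi-step checkout
The one-page checkout wins each traffic group but the multi-step checkout wins overall — the comparison reverses. The one-page checkout's sessions skew toward display, which has a lower base rate.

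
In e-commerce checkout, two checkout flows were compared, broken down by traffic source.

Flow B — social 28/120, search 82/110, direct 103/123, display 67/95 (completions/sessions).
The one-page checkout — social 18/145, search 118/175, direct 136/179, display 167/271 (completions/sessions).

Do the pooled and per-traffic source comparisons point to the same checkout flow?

Yes

Social: Flow B 28/120 = 23.3%, the one-page checkout 18/145 = 12.4% → Flow B
Search: Flow B 82/110 = 74.5%, the one-page checkout 118/175 = 67.4% → Flow B
Direct: Flow B 103/123 = 83.7%, the one-page checkout 136/179 = 76.0% → Flow B
Display: Flow B 67/95 = 70.5%, the one-page checkout 167/271 = 61.6% → Flow B
Overall: Flow B 280/448 = 62.5%, the one-page checkout 439/770 = 57.0% → Flow B
Flow B wins overall and in every traffic group — no reversal.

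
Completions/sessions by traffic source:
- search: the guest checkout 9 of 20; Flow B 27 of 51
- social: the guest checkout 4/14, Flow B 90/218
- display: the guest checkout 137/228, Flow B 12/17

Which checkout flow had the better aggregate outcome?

the guest checkout

Search: the guest checkout 9/20 = 45.0%, Flow B 27/51 = 52.9% → Flow B
Social: the guest checkout 4/14 = 28.6%, Flow B 90/218 = 41.3% → Flow B
Display: the guest checkout 137/228 = 60.1%, Flow B 12/17 = 70.6% → Flow B
Overall: the guest checkout 150/262 = 57.3%, Flow B 129/286 = 45.1% → the guest checkout
(Flow B wins every traffic group but the guest checkout wins overall — Flow B's sessions skew toward the low-rate social group.)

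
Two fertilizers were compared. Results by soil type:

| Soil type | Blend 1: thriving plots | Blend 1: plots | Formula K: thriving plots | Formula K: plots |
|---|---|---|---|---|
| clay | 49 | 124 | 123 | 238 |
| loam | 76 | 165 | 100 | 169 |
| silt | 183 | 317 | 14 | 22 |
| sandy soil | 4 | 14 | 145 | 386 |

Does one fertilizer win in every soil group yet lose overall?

Clay: Blend 1 49/124 = 39.5%, Formula K 123/238 = 51.7% → Formula K
Loam: Blend 1 76/165 = 46.1%, Formula K 100/169 = 59.2% → Formula K
Silt: Blend 1 183/317 = 57.7%, Formula K 14/22 = 63.6% → Formula K
Sandy soil: Blend 1 4/14 = 28.6%, Formula K 145/386 = 37.6% → Formula K
Overall: Blend 1 312/620 = 50.3%, Formula K 382/815 = 46.9% → Blend 1
Formula K wins each soil group but Blend 1 wins overall — the comparison reverses. Formula K's plots skew toward sandy soil, which has a lower base rate.

Yes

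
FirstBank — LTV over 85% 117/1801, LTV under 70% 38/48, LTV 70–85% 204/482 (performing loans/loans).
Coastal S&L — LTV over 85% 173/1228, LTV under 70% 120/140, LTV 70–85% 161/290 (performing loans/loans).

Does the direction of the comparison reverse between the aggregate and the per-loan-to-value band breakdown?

LTV over 85%: FirstBank 117/1801 = 6.5%, Coastal S&L 173/1228 = 14.1% → Coastal S&L
LTV under 70%: FirstBank 38/48 = 79.2%, Coastal S&L 120/140 = 85.7% → Coastal S&L
LTV 70–85%: FirstBank 204/482 = 42.3%, Coastal S&L 161/290 = 55.5% → Coastal S&L
Overall: FirstBank 359/2331 = 15.4%, Coastal S&L 454/1658 = 27.4% → Coastal S&L
Coastal S&L wins overall and in every loan-to-value group — no reversal.

No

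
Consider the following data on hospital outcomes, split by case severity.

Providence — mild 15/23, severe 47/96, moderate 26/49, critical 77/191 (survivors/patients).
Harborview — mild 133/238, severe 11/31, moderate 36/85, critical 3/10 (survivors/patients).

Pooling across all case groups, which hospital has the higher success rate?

Mild: Providence 15/23 = 65.2%, Harborview 133/238 = 55.9% → Providence
Severe: Providence 47/96 = 49.0%, Harborview 11/31 = 35.5% → Providence
Moderate: Providence 26/49 = 53.1%, Harborview 36/85 = 42.4% → Providence
Critical: Providence 77/191 = 40.3%, Harborview 3/10 = 30.0% → Providence
Overall: Providence 165/359 = 46.0%, Harborview 183/364 = 50.3% → Harborview
(Providence wins every case group but Harborview wins overall — Providence's patients skew toward the low-rate critical group.)

Harborview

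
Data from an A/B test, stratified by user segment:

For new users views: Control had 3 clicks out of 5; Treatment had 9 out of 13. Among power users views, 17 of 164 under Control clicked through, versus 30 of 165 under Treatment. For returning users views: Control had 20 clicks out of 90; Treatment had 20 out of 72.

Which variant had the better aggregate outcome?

Treatment

New users: Control 3/5 = 60.0%, Treatment 9/13 = 69.2% → Treatment
Power users: Control 17/164 = 10.4%, Treatment 30/165 = 18.2% → Treatment
Returning users: Control 20/90 = 22.2%, Treatment 20/72 = 27.8% → Treatment
Overall: Control 40/259 = 15.4%, Treatment 59/250 = 23.6% → Treatment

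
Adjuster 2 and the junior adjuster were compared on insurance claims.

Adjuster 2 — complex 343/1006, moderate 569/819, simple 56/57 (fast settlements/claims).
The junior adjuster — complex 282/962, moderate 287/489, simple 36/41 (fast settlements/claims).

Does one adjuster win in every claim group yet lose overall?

Complex: Adjuster 2 343/1006 = 34.1%, the junior adjuster 282/962 = 29.3% → Adjuster 2
Moderate: Adjuster 2 569/819 = 69.5%, the junior adjuster 287/489 = 58.7% → Adjuster 2
Simple: Adjuster 2 56/57 = 98.2%, the junior adjuster 36/41 = 87.8% → Adjuster 2
Overall: Adjuster 2 968/1882 = 51.4%, the junior adjuster 605/1492 = 40.5% → Adjuster 2
Adjuster 2 wins overall and in every claim group — no reversal.

No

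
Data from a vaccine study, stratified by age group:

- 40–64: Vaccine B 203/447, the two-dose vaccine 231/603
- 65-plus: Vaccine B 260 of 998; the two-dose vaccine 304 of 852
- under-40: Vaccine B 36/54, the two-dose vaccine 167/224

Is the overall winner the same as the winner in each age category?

No

40–64: Vaccine B 203/447 = 45.4%, the two-dose vaccine 231/603 = 38.3% → Vaccine B
65-plus: Vaccine B 260/998 = 26.1%, the two-dose vaccine 304/852 = 35.7% → the two-dose vaccine
Under-40: Vaccine B 36/54 = 66.7%, the two-dose vaccine 167/224 = 74.6% → the two-dose vaccine
Overall: Vaccine B 499/1499 = 33.3%, the two-dose vaccine 702/1679 = 41.8% → the two-dose vaccine
Neither sweeps: Vaccine B wins 1 of 3 groups, the two-dose vaccine wins 2. The two-dose vaccine wins overall but not every group — no Simpson reversal.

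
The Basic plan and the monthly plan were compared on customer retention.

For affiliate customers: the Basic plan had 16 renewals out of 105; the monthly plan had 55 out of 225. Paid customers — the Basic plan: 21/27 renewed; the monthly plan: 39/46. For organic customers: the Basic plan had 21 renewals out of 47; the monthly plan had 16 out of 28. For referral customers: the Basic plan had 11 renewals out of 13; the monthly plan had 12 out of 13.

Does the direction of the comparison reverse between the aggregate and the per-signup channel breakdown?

No

Affiliate: the Basic plan 16/105 = 15.2%, the monthly plan 55/225 = 24.4% → the monthly plan
Paid: the Basic plan 21/27 = 77.8%, the monthly plan 39/46 = 84.8% → the monthly plan
Organic: the Basic plan 21/47 = 44.7%, the monthly plan 16/28 = 57.1% → the monthly plan
Referral: the Basic plan 11/13 = 84.6%, the monthly plan 12/13 = 92.3% → the monthly plan
Overall: the Basic plan 69/192 = 35.9%, the monthly plan 122/312 = 39.1% → the monthly plan
The monthly plan wins overall and in every signup group — no reversal.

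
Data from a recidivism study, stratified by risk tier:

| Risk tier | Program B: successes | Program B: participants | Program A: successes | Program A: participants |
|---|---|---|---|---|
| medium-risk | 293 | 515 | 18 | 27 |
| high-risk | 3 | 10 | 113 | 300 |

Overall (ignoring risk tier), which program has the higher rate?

Medium-risk: Program B 293/515 = 56.9%, Program A 18/27 = 66.7% → Program A
High-risk: Program B 3/10 = 30.0%, Program A 113/300 = 37.7% → Program A
Overall: Program B 296/525 = 56.4%, Program A 131/327 = 40.1% → Program B
(Program A wins every risk group but Program B wins overall — Program A's participants skew toward the low-rate high-risk group.)

Program B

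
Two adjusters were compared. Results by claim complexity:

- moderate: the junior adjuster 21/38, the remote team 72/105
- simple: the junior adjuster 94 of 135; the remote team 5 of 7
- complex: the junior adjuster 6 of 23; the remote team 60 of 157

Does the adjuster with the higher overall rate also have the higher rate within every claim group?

No

Moderate: the junior adjuster 21/38 = 55.3%, the remote team 72/105 = 68.6% → the remote team
Simple: the junior adjuster 94/135 = 69.6%, the remote team 5/7 = 71.4% → the remote team
Complex: the junior adjuster 6/23 = 26.1%, the remote team 60/157 = 38.2% → the remote team
Overall: the junior adjuster 121/196 = 61.7%, the remote team 137/269 = 50.9% → the junior adjuster
The remote team wins each claim group but the junior adjuster wins overall — the comparison reverses. The remote team's claims skew toward complex, which has a lower base rate.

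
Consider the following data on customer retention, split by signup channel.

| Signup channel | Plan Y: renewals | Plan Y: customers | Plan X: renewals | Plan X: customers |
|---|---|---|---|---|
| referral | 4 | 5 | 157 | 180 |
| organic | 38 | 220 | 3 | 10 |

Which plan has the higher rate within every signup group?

Plan X

Referral: Plan Y 4/5 = 80.0%, Plan X 157/180 = 87.2% → Plan X
Organic: Plan Y 38/220 = 17.3%, Plan X 3/10 = 30.0% → Plan X
Plan X has the higher rate in both groups.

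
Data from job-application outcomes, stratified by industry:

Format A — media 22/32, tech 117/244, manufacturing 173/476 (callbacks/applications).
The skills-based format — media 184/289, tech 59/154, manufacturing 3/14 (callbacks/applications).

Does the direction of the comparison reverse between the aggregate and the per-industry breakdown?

Yes

Media: Format A 22/32 = 68.8%, the skills-based format 184/289 = 63.7% → Format A
Tech: Format A 117/244 = 48.0%, the skills-based format 59/154 = 38.3% → Format A
Manufacturing: Format A 173/476 = 36.3%, the skills-based format 3/14 = 21.4% → Format A
Overall: Format A 312/752 = 41.5%, the skills-based format 246/457 = 53.8% → the skills-based format
Format A wins each industry group but the skills-based format wins overall — the comparison reverses. Format A's applications skew toward manufacturing, which has a lower base rate.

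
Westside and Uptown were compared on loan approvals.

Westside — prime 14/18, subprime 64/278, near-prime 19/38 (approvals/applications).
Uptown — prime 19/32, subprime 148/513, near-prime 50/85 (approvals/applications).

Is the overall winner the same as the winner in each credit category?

No

Prime: Westside 14/18 = 77.8%, Uptown 19/32 = 59.4% → Westside
Subprime: Westside 64/278 = 23.0%, Uptown 148/513 = 28.8% → Uptown
Near-prime: Westside 19/38 = 50.0%, Uptown 50/85 = 58.8% → Uptown
Overall: Westside 97/334 = 29.0%, Uptown 217/630 = 34.4% → Uptown
Neither sweeps: Westside wins 1 of 3 groups, Uptown wins 2. Uptown wins overall but not every group — no Simpson reversal.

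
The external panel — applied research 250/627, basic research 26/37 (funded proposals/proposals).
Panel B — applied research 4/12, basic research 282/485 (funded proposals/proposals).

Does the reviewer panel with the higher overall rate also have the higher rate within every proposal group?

No

Applied research: the external panel 250/627 = 39.9%, Panel B 4/12 = 33.3% → the external panel
Basic research: the external panel 26/37 = 70.3%, Panel B 282/485 = 58.1% → the external panel
Overall: the external panel 276/664 = 41.6%, Panel B 286/497 = 57.5% → Panel B
The external panel wins each proposal group but Panel B wins overall — the comparison reverses. The external panel's proposals skew toward applied research, which has a lower base rate.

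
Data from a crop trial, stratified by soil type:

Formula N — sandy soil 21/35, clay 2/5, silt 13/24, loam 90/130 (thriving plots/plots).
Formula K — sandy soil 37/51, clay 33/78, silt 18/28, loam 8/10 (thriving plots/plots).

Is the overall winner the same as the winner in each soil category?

Sandy soil: Formula N 21/35 = 60.0%, Formula K 37/51 = 72.5% → Formula K
Clay: Formula N 2/5 = 40.0%, Formula K 33/78 = 42.3% → Formula K
Silt: Formula N 13/24 = 54.2%, Formula K 18/28 = 64.3% → Formula K
Loam: Formula N 90/130 = 69.2%, Formula K 8/10 = 80.0% → Formula K
Overall: Formula N 126/194 = 64.9%, Formula K 96/167 = 57.5% → Formula N
Formula K wins each soil group but Formula N wins overall — the comparison reverses. Formula K's plots skew toward clay, which has a lower base rate.

No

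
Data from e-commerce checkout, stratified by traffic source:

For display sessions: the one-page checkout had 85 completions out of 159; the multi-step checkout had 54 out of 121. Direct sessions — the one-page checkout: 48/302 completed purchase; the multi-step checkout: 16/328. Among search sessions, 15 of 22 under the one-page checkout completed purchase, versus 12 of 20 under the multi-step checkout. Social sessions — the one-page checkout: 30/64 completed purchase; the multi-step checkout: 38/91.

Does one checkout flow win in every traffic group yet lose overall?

Display: the one-page checkout 85/159 = 53.5%, the multi-step checkout 54/121 = 44.6% → the one-page checkout
Direct: the one-page checkout 48/302 = 15.9%, the multi-step checkout 16/328 = 4.9% → the one-page checkout
Search: the one-page checkout 15/22 = 68.2%, the multi-step checkout 12/20 = 60.0% → the one-page checkout
Social: the one-page checkout 30/64 = 46.9%, the multi-step checkout 38/91 = 41.8% → the one-page checkout
Overall: the one-page checkout 178/547 = 32.5%, the multi-step checkout 120/560 = 21.4% → the one-page checkout
The one-page checkout wins overall and in every traffic group — no reversal.

No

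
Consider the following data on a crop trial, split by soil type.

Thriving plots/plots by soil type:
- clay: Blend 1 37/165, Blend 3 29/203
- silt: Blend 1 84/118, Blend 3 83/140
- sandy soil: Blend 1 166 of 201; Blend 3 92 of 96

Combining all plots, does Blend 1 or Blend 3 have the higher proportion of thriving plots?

Blend 1

Clay: Blend 1 37/165 = 22.4%, Blend 3 29/203 = 14.3% → Blend 1
Silt: Blend 1 84/118 = 71.2%, Blend 3 83/140 = 59.3% → Blend 1
Sandy soil: Blend 1 166/201 = 82.6%, Blend 3 92/96 = 95.8% → Blend 3
Overall: Blend 1 287/484 = 59.3%, Blend 3 204/439 = 46.5% → Blend 1
(Neither sweeps every soil group, but Blend 1 has the higher pooled rate.)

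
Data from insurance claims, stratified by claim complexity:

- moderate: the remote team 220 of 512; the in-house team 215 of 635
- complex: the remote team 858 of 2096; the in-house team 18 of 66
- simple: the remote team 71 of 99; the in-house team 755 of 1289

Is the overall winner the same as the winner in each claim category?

Moderate: the remote team 220/512 = 43.0%, the in-house team 215/635 = 33.9% → the remote team
Complex: the remote team 858/2096 = 40.9%, the in-house team 18/66 = 27.3% → the remote team
Simple: the remote team 71/99 = 71.7%, the in-house team 755/1289 = 58.6% → the remote team
Overall: the remote team 1149/2707 = 42.4%, the in-house team 988/1990 = 49.6% → the in-house team
The remote team wins each claim group but the in-house team wins overall — the comparison reverses. The remote team's claims skew toward complex, which has a lower base rate.

No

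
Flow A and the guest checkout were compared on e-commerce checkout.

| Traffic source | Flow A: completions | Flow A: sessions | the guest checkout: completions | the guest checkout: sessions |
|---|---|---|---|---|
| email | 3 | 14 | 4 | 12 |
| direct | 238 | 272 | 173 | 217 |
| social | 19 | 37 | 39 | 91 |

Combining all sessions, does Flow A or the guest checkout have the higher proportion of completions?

Email: Flow A 3/14 = 21.4%, the guest checkout 4/12 = 33.3% → the guest checkout
Direct: Flow A 238/272 = 87.5%, the guest checkout 173/217 = 79.7% → Flow A
Social: Flow A 19/37 = 51.4%, the guest checkout 39/91 = 42.9% → Flow A
Overall: Flow A 260/323 = 80.5%, the guest checkout 216/320 = 67.5% → Flow A
(Neither sweeps every traffic group, but Flow A has the higher pooled rate.)

Flow A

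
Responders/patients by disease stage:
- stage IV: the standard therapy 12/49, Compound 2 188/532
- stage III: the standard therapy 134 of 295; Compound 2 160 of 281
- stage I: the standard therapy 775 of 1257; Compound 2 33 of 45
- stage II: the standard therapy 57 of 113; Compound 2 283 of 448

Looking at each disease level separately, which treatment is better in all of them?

Stage IV: the standard therapy 12/49 = 24.5%, Compound 2 188/532 = 35.3% → Compound 2
Stage III: the standard therapy 134/295 = 45.4%, Compound 2 160/281 = 56.9% → Compound 2
Stage I: the standard therapy 775/1257 = 61.7%, Compound 2 33/45 = 73.3% → Compound 2
Stage II: the standard therapy 57/113 = 50.4%, Compound 2 283/448 = 63.2% → Compound 2
Compound 2 has the higher rate in all 4 groups.

Compound 2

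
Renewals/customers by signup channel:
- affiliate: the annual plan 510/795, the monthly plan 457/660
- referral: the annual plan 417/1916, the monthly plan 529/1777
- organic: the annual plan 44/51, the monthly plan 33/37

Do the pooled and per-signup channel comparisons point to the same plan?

Yes

Affiliate: the annual plan 510/795 = 64.2%, the monthly plan 457/660 = 69.2% → the monthly plan
Referral: the annual plan 417/1916 = 21.8%, the monthly plan 529/1777 = 29.8% → the monthly plan
Organic: the annual plan 44/51 = 86.3%, the monthly plan 33/37 = 89.2% → the monthly plan
Overall: the annual plan 971/2762 = 35.2%, the monthly plan 1019/2474 = 41.2% → the monthly plan
The monthly plan wins overall and in every signup group — no reversal.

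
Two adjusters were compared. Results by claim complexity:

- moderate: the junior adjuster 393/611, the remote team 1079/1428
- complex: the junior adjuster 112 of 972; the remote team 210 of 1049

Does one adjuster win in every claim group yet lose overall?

Moderate: the junior adjuster 393/611 = 64.3%, the remote team 1079/1428 = 75.6% → the remote team
Complex: the junior adjuster 112/972 = 11.5%, the remote team 210/1049 = 20.0% → the remote team
Overall: the junior adjuster 505/1583 = 31.9%, the remote team 1289/2477 = 52.0% → the remote team
The remote team wins overall and in every claim group — no reversal.

No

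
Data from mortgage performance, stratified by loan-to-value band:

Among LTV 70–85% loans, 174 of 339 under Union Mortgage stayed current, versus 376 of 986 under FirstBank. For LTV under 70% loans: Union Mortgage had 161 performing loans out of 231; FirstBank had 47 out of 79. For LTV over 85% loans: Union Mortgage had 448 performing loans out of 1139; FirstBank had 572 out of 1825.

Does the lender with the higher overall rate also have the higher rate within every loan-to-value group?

LTV 70–85%: Union Mortgage 174/339 = 51.3%, FirstBank 376/986 = 38.1% → Union Mortgage
LTV under 70%: Union Mortgage 161/231 = 69.7%, FirstBank 47/79 = 59.5% → Union Mortgage
LTV over 85%: Union Mortgage 448/1139 = 39.3%, FirstBank 572/1825 = 31.3% → Union Mortgage
Overall: Union Mortgage 783/1709 = 45.8%, FirstBank 995/2890 = 34.4% → Union Mortgage
Union Mortgage wins overall and in every loan-to-value group — no reversal.

Yes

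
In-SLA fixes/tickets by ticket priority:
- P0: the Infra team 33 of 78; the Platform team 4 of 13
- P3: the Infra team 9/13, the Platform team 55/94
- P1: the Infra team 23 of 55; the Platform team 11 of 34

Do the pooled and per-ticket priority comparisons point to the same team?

P0: the Infra team 33/78 = 42.3%, the Platform team 4/13 = 30.8% → the Infra team
P3: the Infra team 9/13 = 69.2%, the Platform team 55/94 = 58.5% → the Infra team
P1: the Infra team 23/55 = 41.8%, the Platform team 11/34 = 32.4% → the Infra team
Overall: the Infra team 65/146 = 44.5%, the Platform team 70/141 = 49.6% → the Platform team
The Infra team wins each ticket group but the Platform team wins overall — the comparison reverses. The Infra team's tickets skew toward P0, which has a lower base rate.

No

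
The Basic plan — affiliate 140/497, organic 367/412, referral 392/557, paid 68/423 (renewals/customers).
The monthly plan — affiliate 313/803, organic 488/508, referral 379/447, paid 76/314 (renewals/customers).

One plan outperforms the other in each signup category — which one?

Affiliate: the Basic plan 140/497 = 28.2%, the monthly plan 313/803 = 39.0% → the monthly plan
Organic: the Basic plan 367/412 = 89.1%, the monthly plan 488/508 = 96.1% → the monthly plan
Referral: the Basic plan 392/557 = 70.4%, the monthly plan 379/447 = 84.8% → the monthly plan
Paid: the Basic plan 68/423 = 16.1%, the monthly plan 76/314 = 24.2% → the monthly plan
The monthly plan has the higher rate in all 4 groups.

the monthly plan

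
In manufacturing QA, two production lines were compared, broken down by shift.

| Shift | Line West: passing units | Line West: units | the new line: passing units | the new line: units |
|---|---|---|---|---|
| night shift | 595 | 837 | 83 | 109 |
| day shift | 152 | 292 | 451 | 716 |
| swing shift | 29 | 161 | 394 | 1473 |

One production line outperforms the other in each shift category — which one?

Night shift: Line West 595/837 = 71.1%, the new line 83/109 = 76.1% → the new line
Day shift: Line West 152/292 = 52.1%, the new line 451/716 = 63.0% → the new line
Swing shift: Line West 29/161 = 18.0%, the new line 394/1473 = 26.7% → the new line
The new line has the higher rate in all 3 groups.

the new line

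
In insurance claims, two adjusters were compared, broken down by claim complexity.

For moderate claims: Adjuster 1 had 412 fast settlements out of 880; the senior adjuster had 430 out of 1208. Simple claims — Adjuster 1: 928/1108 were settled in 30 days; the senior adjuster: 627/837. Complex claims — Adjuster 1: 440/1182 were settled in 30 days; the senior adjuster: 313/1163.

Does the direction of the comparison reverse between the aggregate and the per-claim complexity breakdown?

Moderate: Adjuster 1 412/880 = 46.8%, the senior adjuster 430/1208 = 35.6% → Adjuster 1
Simple: Adjuster 1 928/1108 = 83.8%, the senior adjuster 627/837 = 74.9% → Adjuster 1
Complex: Adjuster 1 440/1182 = 37.2%, the senior adjuster 313/1163 = 26.9% → Adjuster 1
Overall: Adjuster 1 1780/3170 = 56.2%, the senior adjuster 1370/3208 = 42.7% → Adjuster 1
Adjuster 1 wins overall and in every claim group — no reversal.

No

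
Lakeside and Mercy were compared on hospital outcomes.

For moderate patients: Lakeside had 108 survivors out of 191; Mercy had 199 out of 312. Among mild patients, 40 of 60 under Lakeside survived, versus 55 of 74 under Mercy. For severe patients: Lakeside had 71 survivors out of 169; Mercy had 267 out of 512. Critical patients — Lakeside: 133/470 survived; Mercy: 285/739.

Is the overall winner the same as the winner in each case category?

Yes

Moderate: Lakeside 108/191 = 56.5%, Mercy 199/312 = 63.8% → Mercy
Mild: Lakeside 40/60 = 66.7%, Mercy 55/74 = 74.3% → Mercy
Severe: Lakeside 71/169 = 42.0%, Mercy 267/512 = 52.1% → Mercy
Critical: Lakeside 133/470 = 28.3%, Mercy 285/739 = 38.6% → Mercy
Overall: Lakeside 352/890 = 39.6%, Mercy 806/1637 = 49.2% → Mercy
Mercy wins overall and in every case group — no reversal.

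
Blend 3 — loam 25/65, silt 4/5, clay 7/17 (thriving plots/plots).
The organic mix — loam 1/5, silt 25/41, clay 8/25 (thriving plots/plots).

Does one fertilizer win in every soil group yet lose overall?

Loam: Blend 3 25/65 = 38.5%, the organic mix 1/5 = 20.0% → Blend 3
Silt: Blend 3 4/5 = 80.0%, the organic mix 25/41 = 61.0% → Blend 3
Clay: Blend 3 7/17 = 41.2%, the organic mix 8/25 = 32.0% → Blend 3
Overall: Blend 3 36/87 = 41.4%, the organic mix 34/71 = 47.9% → the organic mix
Blend 3 wins each soil group but the organic mix wins overall — the comparison reverses. Blend 3's plots skew toward loam, which has a lower base rate.

Yes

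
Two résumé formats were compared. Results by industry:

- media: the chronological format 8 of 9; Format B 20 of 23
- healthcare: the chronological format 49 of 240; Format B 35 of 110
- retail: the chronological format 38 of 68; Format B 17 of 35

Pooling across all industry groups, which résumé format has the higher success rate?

Format B

Media: the chronological format 8/9 = 88.9%, Format B 20/23 = 87.0% → the chronological format
Healthcare: the chronological format 49/240 = 20.4%, Format B 35/110 = 31.8% → Format B
Retail: the chronological format 38/68 = 55.9%, Format B 17/35 = 48.6% → the chronological format
Overall: the chronological format 95/317 = 30.0%, Format B 72/168 = 42.9% → Format B
(Neither sweeps every industry group, but Format B has the higher pooled rate.)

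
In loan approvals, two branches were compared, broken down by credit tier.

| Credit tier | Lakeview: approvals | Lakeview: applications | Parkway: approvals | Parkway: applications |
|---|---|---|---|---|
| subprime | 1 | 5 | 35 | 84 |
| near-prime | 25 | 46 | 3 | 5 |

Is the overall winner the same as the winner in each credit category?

Subprime: Lakeview 1/5 = 20.0%, Parkway 35/84 = 41.7% → Parkway
Near-prime: Lakeview 25/46 = 54.3%, Parkway 3/5 = 60.0% → Parkway
Overall: Lakeview 26/51 = 51.0%, Parkway 38/89 = 42.7% → Lakeview
Parkway wins each credit group but Lakeview wins overall — the comparison reverses. Parkway's applications skew toward subprime, which has a lower base rate.

No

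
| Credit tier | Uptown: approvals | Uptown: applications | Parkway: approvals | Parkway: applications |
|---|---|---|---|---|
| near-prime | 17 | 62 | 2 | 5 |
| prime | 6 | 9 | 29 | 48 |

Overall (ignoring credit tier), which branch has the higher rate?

Near-prime: Uptown 17/62 = 27.4%, Parkway 2/5 = 40.0% → Parkway
Prime: Uptown 6/9 = 66.7%, Parkway 29/48 = 60.4% → Uptown
Overall: Uptown 23/71 = 32.4%, Parkway 31/53 = 58.5% → Parkway
(Neither sweeps every credit group, but Parkway has the higher pooled rate.)

Parkway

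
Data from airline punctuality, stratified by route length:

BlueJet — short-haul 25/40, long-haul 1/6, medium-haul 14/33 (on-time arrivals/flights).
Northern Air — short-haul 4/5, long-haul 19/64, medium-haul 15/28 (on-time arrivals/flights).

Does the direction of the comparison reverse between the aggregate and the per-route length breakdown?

Yes

Short-haul: BlueJet 25/40 = 62.5%, Northern Air 4/5 = 80.0% → Northern Air
Long-haul: BlueJet 1/6 = 16.7%, Northern Air 19/64 = 29.7% → Northern Air
Medium-haul: BlueJet 14/33 = 42.4%, Northern Air 15/28 = 53.6% → Northern Air
Overall: BlueJet 40/79 = 50.6%, Northern Air 38/97 = 39.2% → BlueJet
Northern Air wins each route group but BlueJet wins overall — the comparison reverses. Northern Air's flights skew toward long-haul, which has a lower base rate.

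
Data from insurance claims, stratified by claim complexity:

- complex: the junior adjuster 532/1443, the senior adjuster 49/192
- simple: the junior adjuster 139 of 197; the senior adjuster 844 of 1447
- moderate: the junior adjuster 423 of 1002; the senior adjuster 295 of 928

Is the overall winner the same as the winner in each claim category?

No

Complex: the junior adjuster 532/1443 = 36.9%, the senior adjuster 49/192 = 25.5% → the junior adjuster
Simple: the junior adjuster 139/197 = 70.6%, the senior adjuster 844/1447 = 58.3% → the junior adjuster
Moderate: the junior adjuster 423/1002 = 42.2%, the senior adjuster 295/928 = 31.8% → the junior adjuster
Overall: the junior adjuster 1094/2642 = 41.4%, the senior adjuster 1188/2567 = 46.3% → the senior adjuster
The junior adjuster wins each claim group but the senior adjuster wins overall — the comparison reverses. The junior adjuster's claims skew toward complex, which has a lower base rate.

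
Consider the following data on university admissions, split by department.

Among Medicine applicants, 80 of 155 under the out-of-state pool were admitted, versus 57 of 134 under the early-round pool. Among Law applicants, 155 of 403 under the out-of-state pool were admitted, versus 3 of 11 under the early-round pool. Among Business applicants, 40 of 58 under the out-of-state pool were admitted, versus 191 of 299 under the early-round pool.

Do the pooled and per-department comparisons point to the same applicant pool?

No

Medicine: the out-of-state pool 80/155 = 51.6%, the early-round pool 57/134 = 42.5% → the out-of-state pool
Law: the out-of-state pool 155/403 = 38.5%, the early-round pool 3/11 = 27.3% → the out-of-state pool
Business: the out-of-state pool 40/58 = 69.0%, the early-round pool 191/299 = 63.9% → the out-of-state pool
Overall: the out-of-state pool 275/616 = 44.6%, the early-round pool 251/444 = 56.5% → the early-round pool
The out-of-state pool wins each department group but the early-round pool wins overall — the comparison reverses. The out-of-state pool's applicants skew toward Law, which has a lower base rate.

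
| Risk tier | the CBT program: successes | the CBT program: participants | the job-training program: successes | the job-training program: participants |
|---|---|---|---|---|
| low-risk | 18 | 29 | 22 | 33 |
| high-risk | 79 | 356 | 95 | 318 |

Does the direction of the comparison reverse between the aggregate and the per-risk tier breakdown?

No

Low-risk: the CBT program 18/29 = 62.1%, the job-training program 22/33 = 66.7% → the job-training program
High-risk: the CBT program 79/356 = 22.2%, the job-training program 95/318 = 29.9% → the job-training program
Overall: the CBT program 97/385 = 25.2%, the job-training program 117/351 = 33.3% → the job-training program
The job-training program wins overall and in every risk group — no reversal.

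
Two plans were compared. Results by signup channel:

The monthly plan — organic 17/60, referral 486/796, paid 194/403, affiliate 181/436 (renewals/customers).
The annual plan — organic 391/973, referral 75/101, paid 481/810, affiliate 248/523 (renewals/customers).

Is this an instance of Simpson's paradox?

Organic: the monthly plan 17/60 = 28.3%, the annual plan 391/973 = 40.2% → the annual plan
Referral: the monthly plan 486/796 = 61.1%, the annual plan 75/101 = 74.3% → the annual plan
Paid: the monthly plan 194/403 = 48.1%, the annual plan 481/810 = 59.4% → the annual plan
Affiliate: the monthly plan 181/436 = 41.5%, the annual plan 248/523 = 47.4% → the annual plan
Overall: the monthly plan 878/1695 = 51.8%, the annual plan 1195/2407 = 49.6% → the monthly plan
The annual plan wins each signup group but the monthly plan wins overall — the comparison reverses. The annual plan's customers skew toward organic, which has a lower base rate.

Yes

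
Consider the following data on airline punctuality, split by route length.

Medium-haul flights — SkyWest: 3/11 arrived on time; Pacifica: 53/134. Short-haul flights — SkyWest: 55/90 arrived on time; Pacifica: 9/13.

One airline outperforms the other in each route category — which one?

Medium-haul: SkyWest 3/11 = 27.3%, Pacifica 53/134 = 39.6% → Pacifica
Short-haul: SkyWest 55/90 = 61.1%, Pacifica 9/13 = 69.2% → Pacifica
Pacifica has the higher rate in both groups.

Pacifica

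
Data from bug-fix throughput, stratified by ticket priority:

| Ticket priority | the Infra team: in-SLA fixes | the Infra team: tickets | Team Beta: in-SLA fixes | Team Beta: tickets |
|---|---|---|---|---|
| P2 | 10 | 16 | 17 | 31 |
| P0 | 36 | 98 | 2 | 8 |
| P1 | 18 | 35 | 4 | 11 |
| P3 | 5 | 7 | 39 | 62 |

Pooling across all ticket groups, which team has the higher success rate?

Team Beta

P2: the Infra team 10/16 = 62.5%, Team Beta 17/31 = 54.8% → the Infra team
P0: the Infra team 36/98 = 36.7%, Team Beta 2/8 = 25.0% → the Infra team
P1: the Infra team 18/35 = 51.4%, Team Beta 4/11 = 36.4% → the Infra team
P3: the Infra team 5/7 = 71.4%, Team Beta 39/62 = 62.9% → the Infra team
Overall: the Infra team 69/156 = 44.2%, Team Beta 62/112 = 55.4% → Team Beta
(The Infra team wins every ticket group but Team Beta wins overall — the Infra team's tickets skew toward the low-rate P0 group.)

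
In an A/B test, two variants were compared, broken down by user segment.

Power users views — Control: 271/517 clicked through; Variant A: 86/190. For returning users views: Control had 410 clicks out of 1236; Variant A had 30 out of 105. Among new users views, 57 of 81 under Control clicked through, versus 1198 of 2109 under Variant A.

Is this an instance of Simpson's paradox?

Power users: Control 271/517 = 52.4%, Variant A 86/190 = 45.3% → Control
Returning users: Control 410/1236 = 33.2%, Variant A 30/105 = 28.6% → Control
New users: Control 57/81 = 70.4%, Variant A 1198/2109 = 56.8% → Control
Overall: Control 738/1834 = 40.2%, Variant A 1314/2404 = 54.7% → Variant A
Control wins each user group but Variant A wins overall — the comparison reverses. Control's views skew toward returning users, which has a lower base rate.

Yes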